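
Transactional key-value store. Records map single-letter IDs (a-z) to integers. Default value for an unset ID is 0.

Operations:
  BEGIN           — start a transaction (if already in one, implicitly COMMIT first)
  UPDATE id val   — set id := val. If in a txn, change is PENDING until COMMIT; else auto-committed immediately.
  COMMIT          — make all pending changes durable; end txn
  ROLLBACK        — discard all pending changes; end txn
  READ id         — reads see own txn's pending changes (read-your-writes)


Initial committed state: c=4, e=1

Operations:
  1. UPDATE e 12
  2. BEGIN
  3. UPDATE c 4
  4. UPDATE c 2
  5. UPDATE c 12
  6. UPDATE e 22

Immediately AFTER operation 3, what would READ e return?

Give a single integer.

Answer: 12

Derivation:
Initial committed: {c=4, e=1}
Op 1: UPDATE e=12 (auto-commit; committed e=12)
Op 2: BEGIN: in_txn=True, pending={}
Op 3: UPDATE c=4 (pending; pending now {c=4})
After op 3: visible(e) = 12 (pending={c=4}, committed={c=4, e=12})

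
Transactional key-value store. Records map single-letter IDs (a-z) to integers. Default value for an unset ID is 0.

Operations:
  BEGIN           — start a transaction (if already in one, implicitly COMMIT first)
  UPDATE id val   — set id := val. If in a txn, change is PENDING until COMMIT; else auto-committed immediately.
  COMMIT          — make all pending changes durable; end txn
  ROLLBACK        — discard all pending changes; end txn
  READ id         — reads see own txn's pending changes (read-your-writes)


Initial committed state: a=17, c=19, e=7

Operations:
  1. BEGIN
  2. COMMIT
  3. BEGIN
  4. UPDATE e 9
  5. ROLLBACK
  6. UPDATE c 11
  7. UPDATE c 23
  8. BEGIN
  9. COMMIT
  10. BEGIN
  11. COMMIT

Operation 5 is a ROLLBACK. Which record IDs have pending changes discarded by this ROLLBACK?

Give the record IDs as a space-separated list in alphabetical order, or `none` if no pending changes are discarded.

Answer: e

Derivation:
Initial committed: {a=17, c=19, e=7}
Op 1: BEGIN: in_txn=True, pending={}
Op 2: COMMIT: merged [] into committed; committed now {a=17, c=19, e=7}
Op 3: BEGIN: in_txn=True, pending={}
Op 4: UPDATE e=9 (pending; pending now {e=9})
Op 5: ROLLBACK: discarded pending ['e']; in_txn=False
Op 6: UPDATE c=11 (auto-commit; committed c=11)
Op 7: UPDATE c=23 (auto-commit; committed c=23)
Op 8: BEGIN: in_txn=True, pending={}
Op 9: COMMIT: merged [] into committed; committed now {a=17, c=23, e=7}
Op 10: BEGIN: in_txn=True, pending={}
Op 11: COMMIT: merged [] into committed; committed now {a=17, c=23, e=7}
ROLLBACK at op 5 discards: ['e']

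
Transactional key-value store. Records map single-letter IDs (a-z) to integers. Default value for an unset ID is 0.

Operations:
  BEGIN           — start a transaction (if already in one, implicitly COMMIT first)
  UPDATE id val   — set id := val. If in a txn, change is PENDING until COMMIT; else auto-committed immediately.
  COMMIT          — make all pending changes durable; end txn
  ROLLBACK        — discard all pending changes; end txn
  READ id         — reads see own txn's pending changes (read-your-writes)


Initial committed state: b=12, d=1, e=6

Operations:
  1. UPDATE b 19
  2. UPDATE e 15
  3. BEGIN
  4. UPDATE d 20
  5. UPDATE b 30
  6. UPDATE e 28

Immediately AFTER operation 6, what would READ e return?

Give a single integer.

Initial committed: {b=12, d=1, e=6}
Op 1: UPDATE b=19 (auto-commit; committed b=19)
Op 2: UPDATE e=15 (auto-commit; committed e=15)
Op 3: BEGIN: in_txn=True, pending={}
Op 4: UPDATE d=20 (pending; pending now {d=20})
Op 5: UPDATE b=30 (pending; pending now {b=30, d=20})
Op 6: UPDATE e=28 (pending; pending now {b=30, d=20, e=28})
After op 6: visible(e) = 28 (pending={b=30, d=20, e=28}, committed={b=19, d=1, e=15})

Answer: 28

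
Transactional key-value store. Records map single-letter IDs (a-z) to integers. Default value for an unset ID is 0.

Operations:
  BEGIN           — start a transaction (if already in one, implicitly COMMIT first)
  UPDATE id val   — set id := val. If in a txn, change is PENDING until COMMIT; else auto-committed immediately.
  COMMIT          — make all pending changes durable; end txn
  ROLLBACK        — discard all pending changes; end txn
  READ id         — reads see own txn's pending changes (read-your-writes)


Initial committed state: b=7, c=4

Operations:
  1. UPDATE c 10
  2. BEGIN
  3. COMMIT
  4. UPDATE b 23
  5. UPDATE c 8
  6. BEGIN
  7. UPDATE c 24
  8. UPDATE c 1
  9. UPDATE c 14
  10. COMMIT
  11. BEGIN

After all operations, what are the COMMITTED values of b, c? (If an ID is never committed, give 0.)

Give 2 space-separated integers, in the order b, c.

Initial committed: {b=7, c=4}
Op 1: UPDATE c=10 (auto-commit; committed c=10)
Op 2: BEGIN: in_txn=True, pending={}
Op 3: COMMIT: merged [] into committed; committed now {b=7, c=10}
Op 4: UPDATE b=23 (auto-commit; committed b=23)
Op 5: UPDATE c=8 (auto-commit; committed c=8)
Op 6: BEGIN: in_txn=True, pending={}
Op 7: UPDATE c=24 (pending; pending now {c=24})
Op 8: UPDATE c=1 (pending; pending now {c=1})
Op 9: UPDATE c=14 (pending; pending now {c=14})
Op 10: COMMIT: merged ['c'] into committed; committed now {b=23, c=14}
Op 11: BEGIN: in_txn=True, pending={}
Final committed: {b=23, c=14}

Answer: 23 14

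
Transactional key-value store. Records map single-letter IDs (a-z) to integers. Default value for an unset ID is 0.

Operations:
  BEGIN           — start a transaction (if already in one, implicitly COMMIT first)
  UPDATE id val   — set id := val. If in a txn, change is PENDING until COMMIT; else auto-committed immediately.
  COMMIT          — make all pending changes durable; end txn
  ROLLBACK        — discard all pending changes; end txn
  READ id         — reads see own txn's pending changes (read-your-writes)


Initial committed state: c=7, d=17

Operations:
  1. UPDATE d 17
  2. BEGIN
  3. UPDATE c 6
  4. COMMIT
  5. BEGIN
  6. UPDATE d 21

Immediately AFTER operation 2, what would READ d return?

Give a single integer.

Answer: 17

Derivation:
Initial committed: {c=7, d=17}
Op 1: UPDATE d=17 (auto-commit; committed d=17)
Op 2: BEGIN: in_txn=True, pending={}
After op 2: visible(d) = 17 (pending={}, committed={c=7, d=17})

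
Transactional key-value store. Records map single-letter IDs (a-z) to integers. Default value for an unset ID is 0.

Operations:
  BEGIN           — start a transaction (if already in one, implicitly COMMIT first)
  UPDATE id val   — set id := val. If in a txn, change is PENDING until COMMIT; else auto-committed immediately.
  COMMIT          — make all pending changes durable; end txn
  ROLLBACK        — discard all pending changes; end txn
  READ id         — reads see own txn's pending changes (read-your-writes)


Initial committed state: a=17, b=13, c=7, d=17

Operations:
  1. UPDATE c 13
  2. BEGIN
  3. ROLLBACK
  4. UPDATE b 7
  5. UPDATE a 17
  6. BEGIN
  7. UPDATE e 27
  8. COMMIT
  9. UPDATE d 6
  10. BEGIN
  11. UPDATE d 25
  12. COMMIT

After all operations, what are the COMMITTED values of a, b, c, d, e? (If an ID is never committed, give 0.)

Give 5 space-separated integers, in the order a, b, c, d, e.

Initial committed: {a=17, b=13, c=7, d=17}
Op 1: UPDATE c=13 (auto-commit; committed c=13)
Op 2: BEGIN: in_txn=True, pending={}
Op 3: ROLLBACK: discarded pending []; in_txn=False
Op 4: UPDATE b=7 (auto-commit; committed b=7)
Op 5: UPDATE a=17 (auto-commit; committed a=17)
Op 6: BEGIN: in_txn=True, pending={}
Op 7: UPDATE e=27 (pending; pending now {e=27})
Op 8: COMMIT: merged ['e'] into committed; committed now {a=17, b=7, c=13, d=17, e=27}
Op 9: UPDATE d=6 (auto-commit; committed d=6)
Op 10: BEGIN: in_txn=True, pending={}
Op 11: UPDATE d=25 (pending; pending now {d=25})
Op 12: COMMIT: merged ['d'] into committed; committed now {a=17, b=7, c=13, d=25, e=27}
Final committed: {a=17, b=7, c=13, d=25, e=27}

Answer: 17 7 13 25 27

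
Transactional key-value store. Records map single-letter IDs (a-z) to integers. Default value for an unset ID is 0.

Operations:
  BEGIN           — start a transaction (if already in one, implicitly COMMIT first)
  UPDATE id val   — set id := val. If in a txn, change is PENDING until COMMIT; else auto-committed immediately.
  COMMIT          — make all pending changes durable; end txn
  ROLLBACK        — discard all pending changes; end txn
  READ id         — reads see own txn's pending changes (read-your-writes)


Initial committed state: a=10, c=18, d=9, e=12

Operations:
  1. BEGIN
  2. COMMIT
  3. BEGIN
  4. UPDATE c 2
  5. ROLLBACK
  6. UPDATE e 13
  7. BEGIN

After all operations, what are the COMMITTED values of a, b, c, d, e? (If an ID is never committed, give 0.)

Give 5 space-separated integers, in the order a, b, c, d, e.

Answer: 10 0 18 9 13

Derivation:
Initial committed: {a=10, c=18, d=9, e=12}
Op 1: BEGIN: in_txn=True, pending={}
Op 2: COMMIT: merged [] into committed; committed now {a=10, c=18, d=9, e=12}
Op 3: BEGIN: in_txn=True, pending={}
Op 4: UPDATE c=2 (pending; pending now {c=2})
Op 5: ROLLBACK: discarded pending ['c']; in_txn=False
Op 6: UPDATE e=13 (auto-commit; committed e=13)
Op 7: BEGIN: in_txn=True, pending={}
Final committed: {a=10, c=18, d=9, e=13}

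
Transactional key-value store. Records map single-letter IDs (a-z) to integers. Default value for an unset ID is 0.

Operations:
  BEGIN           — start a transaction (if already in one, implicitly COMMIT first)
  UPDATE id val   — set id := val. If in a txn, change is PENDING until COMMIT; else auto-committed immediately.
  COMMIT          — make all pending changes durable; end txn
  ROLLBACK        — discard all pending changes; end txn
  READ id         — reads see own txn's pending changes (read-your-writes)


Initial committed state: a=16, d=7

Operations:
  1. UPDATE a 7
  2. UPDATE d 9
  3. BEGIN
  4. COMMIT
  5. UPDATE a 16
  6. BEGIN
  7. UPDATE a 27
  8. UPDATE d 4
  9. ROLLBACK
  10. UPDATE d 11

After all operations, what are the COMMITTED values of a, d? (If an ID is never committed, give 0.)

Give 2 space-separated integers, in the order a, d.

Initial committed: {a=16, d=7}
Op 1: UPDATE a=7 (auto-commit; committed a=7)
Op 2: UPDATE d=9 (auto-commit; committed d=9)
Op 3: BEGIN: in_txn=True, pending={}
Op 4: COMMIT: merged [] into committed; committed now {a=7, d=9}
Op 5: UPDATE a=16 (auto-commit; committed a=16)
Op 6: BEGIN: in_txn=True, pending={}
Op 7: UPDATE a=27 (pending; pending now {a=27})
Op 8: UPDATE d=4 (pending; pending now {a=27, d=4})
Op 9: ROLLBACK: discarded pending ['a', 'd']; in_txn=False
Op 10: UPDATE d=11 (auto-commit; committed d=11)
Final committed: {a=16, d=11}

Answer: 16 11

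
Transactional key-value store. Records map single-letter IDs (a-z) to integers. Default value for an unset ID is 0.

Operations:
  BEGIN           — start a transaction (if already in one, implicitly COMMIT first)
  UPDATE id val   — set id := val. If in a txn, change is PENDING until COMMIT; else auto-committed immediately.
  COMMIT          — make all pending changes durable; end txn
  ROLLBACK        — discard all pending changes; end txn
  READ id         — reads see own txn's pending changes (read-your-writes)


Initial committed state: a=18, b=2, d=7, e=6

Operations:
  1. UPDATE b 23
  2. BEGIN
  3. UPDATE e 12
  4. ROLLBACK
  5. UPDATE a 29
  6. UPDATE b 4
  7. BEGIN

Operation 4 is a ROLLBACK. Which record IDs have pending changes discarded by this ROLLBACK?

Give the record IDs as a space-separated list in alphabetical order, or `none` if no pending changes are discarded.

Initial committed: {a=18, b=2, d=7, e=6}
Op 1: UPDATE b=23 (auto-commit; committed b=23)
Op 2: BEGIN: in_txn=True, pending={}
Op 3: UPDATE e=12 (pending; pending now {e=12})
Op 4: ROLLBACK: discarded pending ['e']; in_txn=False
Op 5: UPDATE a=29 (auto-commit; committed a=29)
Op 6: UPDATE b=4 (auto-commit; committed b=4)
Op 7: BEGIN: in_txn=True, pending={}
ROLLBACK at op 4 discards: ['e']

Answer: e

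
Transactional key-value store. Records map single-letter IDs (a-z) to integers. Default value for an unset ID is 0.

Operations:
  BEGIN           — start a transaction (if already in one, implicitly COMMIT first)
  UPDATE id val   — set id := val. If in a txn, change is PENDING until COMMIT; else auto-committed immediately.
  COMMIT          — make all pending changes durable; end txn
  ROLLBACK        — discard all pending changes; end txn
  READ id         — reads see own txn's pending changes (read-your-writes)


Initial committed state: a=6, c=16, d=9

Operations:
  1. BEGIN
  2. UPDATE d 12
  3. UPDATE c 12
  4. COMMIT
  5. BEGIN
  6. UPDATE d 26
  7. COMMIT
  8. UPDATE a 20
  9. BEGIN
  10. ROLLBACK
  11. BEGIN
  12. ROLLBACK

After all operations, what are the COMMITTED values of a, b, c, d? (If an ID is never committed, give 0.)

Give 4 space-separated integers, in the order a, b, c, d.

Initial committed: {a=6, c=16, d=9}
Op 1: BEGIN: in_txn=True, pending={}
Op 2: UPDATE d=12 (pending; pending now {d=12})
Op 3: UPDATE c=12 (pending; pending now {c=12, d=12})
Op 4: COMMIT: merged ['c', 'd'] into committed; committed now {a=6, c=12, d=12}
Op 5: BEGIN: in_txn=True, pending={}
Op 6: UPDATE d=26 (pending; pending now {d=26})
Op 7: COMMIT: merged ['d'] into committed; committed now {a=6, c=12, d=26}
Op 8: UPDATE a=20 (auto-commit; committed a=20)
Op 9: BEGIN: in_txn=True, pending={}
Op 10: ROLLBACK: discarded pending []; in_txn=False
Op 11: BEGIN: in_txn=True, pending={}
Op 12: ROLLBACK: discarded pending []; in_txn=False
Final committed: {a=20, c=12, d=26}

Answer: 20 0 12 26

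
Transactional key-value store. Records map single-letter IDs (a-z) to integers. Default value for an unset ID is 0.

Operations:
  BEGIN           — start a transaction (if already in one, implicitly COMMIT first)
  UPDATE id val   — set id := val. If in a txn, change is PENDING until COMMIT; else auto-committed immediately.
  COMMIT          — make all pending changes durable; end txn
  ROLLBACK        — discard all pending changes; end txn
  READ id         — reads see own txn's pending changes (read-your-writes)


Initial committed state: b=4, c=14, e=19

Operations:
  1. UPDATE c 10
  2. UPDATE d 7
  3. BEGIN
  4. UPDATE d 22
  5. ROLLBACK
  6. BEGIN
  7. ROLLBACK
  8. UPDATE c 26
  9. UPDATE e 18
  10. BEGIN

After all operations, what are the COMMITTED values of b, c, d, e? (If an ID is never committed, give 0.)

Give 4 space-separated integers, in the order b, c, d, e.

Initial committed: {b=4, c=14, e=19}
Op 1: UPDATE c=10 (auto-commit; committed c=10)
Op 2: UPDATE d=7 (auto-commit; committed d=7)
Op 3: BEGIN: in_txn=True, pending={}
Op 4: UPDATE d=22 (pending; pending now {d=22})
Op 5: ROLLBACK: discarded pending ['d']; in_txn=False
Op 6: BEGIN: in_txn=True, pending={}
Op 7: ROLLBACK: discarded pending []; in_txn=False
Op 8: UPDATE c=26 (auto-commit; committed c=26)
Op 9: UPDATE e=18 (auto-commit; committed e=18)
Op 10: BEGIN: in_txn=True, pending={}
Final committed: {b=4, c=26, d=7, e=18}

Answer: 4 26 7 18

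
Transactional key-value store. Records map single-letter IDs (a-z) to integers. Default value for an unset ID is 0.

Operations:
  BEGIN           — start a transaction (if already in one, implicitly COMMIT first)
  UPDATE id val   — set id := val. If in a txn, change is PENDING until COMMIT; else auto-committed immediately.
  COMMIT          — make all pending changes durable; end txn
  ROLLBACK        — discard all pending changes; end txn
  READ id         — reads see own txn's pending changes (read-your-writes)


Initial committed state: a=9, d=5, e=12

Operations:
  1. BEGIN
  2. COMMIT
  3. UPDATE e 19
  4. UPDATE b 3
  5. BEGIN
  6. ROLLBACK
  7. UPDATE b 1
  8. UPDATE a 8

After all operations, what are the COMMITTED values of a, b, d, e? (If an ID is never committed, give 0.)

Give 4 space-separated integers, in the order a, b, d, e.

Answer: 8 1 5 19

Derivation:
Initial committed: {a=9, d=5, e=12}
Op 1: BEGIN: in_txn=True, pending={}
Op 2: COMMIT: merged [] into committed; committed now {a=9, d=5, e=12}
Op 3: UPDATE e=19 (auto-commit; committed e=19)
Op 4: UPDATE b=3 (auto-commit; committed b=3)
Op 5: BEGIN: in_txn=True, pending={}
Op 6: ROLLBACK: discarded pending []; in_txn=False
Op 7: UPDATE b=1 (auto-commit; committed b=1)
Op 8: UPDATE a=8 (auto-commit; committed a=8)
Final committed: {a=8, b=1, d=5, e=19}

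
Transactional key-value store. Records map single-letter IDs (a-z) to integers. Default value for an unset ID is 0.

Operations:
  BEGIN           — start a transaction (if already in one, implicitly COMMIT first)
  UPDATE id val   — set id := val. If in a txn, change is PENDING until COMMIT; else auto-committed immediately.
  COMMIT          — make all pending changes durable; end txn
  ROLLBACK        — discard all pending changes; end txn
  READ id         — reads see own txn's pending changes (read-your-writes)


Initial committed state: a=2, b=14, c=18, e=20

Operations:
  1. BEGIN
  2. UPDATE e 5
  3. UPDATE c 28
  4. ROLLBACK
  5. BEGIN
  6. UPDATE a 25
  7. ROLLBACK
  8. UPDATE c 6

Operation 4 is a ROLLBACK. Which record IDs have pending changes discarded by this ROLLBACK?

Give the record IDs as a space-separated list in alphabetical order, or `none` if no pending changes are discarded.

Answer: c e

Derivation:
Initial committed: {a=2, b=14, c=18, e=20}
Op 1: BEGIN: in_txn=True, pending={}
Op 2: UPDATE e=5 (pending; pending now {e=5})
Op 3: UPDATE c=28 (pending; pending now {c=28, e=5})
Op 4: ROLLBACK: discarded pending ['c', 'e']; in_txn=False
Op 5: BEGIN: in_txn=True, pending={}
Op 6: UPDATE a=25 (pending; pending now {a=25})
Op 7: ROLLBACK: discarded pending ['a']; in_txn=False
Op 8: UPDATE c=6 (auto-commit; committed c=6)
ROLLBACK at op 4 discards: ['c', 'e']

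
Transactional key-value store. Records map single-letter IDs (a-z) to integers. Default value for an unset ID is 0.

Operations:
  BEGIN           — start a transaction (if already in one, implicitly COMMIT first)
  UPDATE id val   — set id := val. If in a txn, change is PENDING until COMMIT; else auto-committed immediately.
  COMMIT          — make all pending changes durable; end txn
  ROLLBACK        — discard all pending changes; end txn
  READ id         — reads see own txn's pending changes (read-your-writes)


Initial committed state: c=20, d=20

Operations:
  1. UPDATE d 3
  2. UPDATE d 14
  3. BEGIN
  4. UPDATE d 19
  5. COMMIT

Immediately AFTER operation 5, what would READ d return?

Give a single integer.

Initial committed: {c=20, d=20}
Op 1: UPDATE d=3 (auto-commit; committed d=3)
Op 2: UPDATE d=14 (auto-commit; committed d=14)
Op 3: BEGIN: in_txn=True, pending={}
Op 4: UPDATE d=19 (pending; pending now {d=19})
Op 5: COMMIT: merged ['d'] into committed; committed now {c=20, d=19}
After op 5: visible(d) = 19 (pending={}, committed={c=20, d=19})

Answer: 19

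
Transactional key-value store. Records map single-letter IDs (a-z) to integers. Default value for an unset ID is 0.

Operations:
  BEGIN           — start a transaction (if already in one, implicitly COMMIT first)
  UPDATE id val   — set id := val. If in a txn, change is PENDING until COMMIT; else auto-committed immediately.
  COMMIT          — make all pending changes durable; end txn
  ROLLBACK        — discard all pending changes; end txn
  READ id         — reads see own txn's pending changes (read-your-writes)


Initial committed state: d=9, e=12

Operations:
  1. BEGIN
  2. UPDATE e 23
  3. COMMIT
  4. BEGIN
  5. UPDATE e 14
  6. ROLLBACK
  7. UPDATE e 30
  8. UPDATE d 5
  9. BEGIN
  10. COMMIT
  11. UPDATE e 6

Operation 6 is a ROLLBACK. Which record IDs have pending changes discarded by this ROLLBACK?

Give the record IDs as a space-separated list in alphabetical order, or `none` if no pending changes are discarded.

Initial committed: {d=9, e=12}
Op 1: BEGIN: in_txn=True, pending={}
Op 2: UPDATE e=23 (pending; pending now {e=23})
Op 3: COMMIT: merged ['e'] into committed; committed now {d=9, e=23}
Op 4: BEGIN: in_txn=True, pending={}
Op 5: UPDATE e=14 (pending; pending now {e=14})
Op 6: ROLLBACK: discarded pending ['e']; in_txn=False
Op 7: UPDATE e=30 (auto-commit; committed e=30)
Op 8: UPDATE d=5 (auto-commit; committed d=5)
Op 9: BEGIN: in_txn=True, pending={}
Op 10: COMMIT: merged [] into committed; committed now {d=5, e=30}
Op 11: UPDATE e=6 (auto-commit; committed e=6)
ROLLBACK at op 6 discards: ['e']

Answer: e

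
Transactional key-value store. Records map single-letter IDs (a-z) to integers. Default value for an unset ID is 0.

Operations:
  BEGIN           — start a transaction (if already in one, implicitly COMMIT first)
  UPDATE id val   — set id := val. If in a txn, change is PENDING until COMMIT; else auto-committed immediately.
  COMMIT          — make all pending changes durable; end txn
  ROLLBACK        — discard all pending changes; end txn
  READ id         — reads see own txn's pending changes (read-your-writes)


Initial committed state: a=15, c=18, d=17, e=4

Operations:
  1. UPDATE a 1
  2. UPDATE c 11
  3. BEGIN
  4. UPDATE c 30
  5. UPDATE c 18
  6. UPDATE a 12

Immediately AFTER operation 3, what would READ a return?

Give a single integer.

Answer: 1

Derivation:
Initial committed: {a=15, c=18, d=17, e=4}
Op 1: UPDATE a=1 (auto-commit; committed a=1)
Op 2: UPDATE c=11 (auto-commit; committed c=11)
Op 3: BEGIN: in_txn=True, pending={}
After op 3: visible(a) = 1 (pending={}, committed={a=1, c=11, d=17, e=4})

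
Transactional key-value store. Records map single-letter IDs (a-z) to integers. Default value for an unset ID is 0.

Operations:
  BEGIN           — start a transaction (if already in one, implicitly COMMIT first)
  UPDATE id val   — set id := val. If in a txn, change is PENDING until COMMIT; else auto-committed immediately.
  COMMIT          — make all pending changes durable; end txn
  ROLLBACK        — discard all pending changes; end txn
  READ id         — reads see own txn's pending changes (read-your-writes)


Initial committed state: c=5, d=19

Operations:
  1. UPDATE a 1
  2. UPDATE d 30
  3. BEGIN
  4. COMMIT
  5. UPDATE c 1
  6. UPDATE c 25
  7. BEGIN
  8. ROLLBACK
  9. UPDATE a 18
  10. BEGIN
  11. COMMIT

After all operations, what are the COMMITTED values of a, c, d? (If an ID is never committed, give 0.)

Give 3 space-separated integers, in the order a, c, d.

Answer: 18 25 30

Derivation:
Initial committed: {c=5, d=19}
Op 1: UPDATE a=1 (auto-commit; committed a=1)
Op 2: UPDATE d=30 (auto-commit; committed d=30)
Op 3: BEGIN: in_txn=True, pending={}
Op 4: COMMIT: merged [] into committed; committed now {a=1, c=5, d=30}
Op 5: UPDATE c=1 (auto-commit; committed c=1)
Op 6: UPDATE c=25 (auto-commit; committed c=25)
Op 7: BEGIN: in_txn=True, pending={}
Op 8: ROLLBACK: discarded pending []; in_txn=False
Op 9: UPDATE a=18 (auto-commit; committed a=18)
Op 10: BEGIN: in_txn=True, pending={}
Op 11: COMMIT: merged [] into committed; committed now {a=18, c=25, d=30}
Final committed: {a=18, c=25, d=30}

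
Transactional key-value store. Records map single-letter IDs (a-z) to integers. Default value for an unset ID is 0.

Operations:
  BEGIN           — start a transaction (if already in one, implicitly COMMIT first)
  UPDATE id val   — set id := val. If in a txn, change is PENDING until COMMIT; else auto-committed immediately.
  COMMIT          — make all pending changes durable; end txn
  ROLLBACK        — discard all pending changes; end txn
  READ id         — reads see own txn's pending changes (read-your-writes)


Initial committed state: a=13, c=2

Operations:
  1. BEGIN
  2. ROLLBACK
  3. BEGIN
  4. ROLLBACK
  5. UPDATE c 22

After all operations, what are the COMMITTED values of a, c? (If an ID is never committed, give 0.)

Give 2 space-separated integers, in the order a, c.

Answer: 13 22

Derivation:
Initial committed: {a=13, c=2}
Op 1: BEGIN: in_txn=True, pending={}
Op 2: ROLLBACK: discarded pending []; in_txn=False
Op 3: BEGIN: in_txn=True, pending={}
Op 4: ROLLBACK: discarded pending []; in_txn=False
Op 5: UPDATE c=22 (auto-commit; committed c=22)
Final committed: {a=13, c=22}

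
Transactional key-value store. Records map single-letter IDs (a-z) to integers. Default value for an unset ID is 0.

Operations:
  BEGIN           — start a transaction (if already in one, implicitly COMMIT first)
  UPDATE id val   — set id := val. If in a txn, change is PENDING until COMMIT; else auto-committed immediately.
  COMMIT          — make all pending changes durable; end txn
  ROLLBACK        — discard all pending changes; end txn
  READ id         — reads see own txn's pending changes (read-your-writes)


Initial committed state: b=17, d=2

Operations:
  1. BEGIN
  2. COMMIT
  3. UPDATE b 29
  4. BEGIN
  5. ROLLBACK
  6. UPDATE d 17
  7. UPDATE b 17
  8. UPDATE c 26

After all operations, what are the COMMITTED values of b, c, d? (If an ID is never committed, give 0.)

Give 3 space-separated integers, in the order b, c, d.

Answer: 17 26 17

Derivation:
Initial committed: {b=17, d=2}
Op 1: BEGIN: in_txn=True, pending={}
Op 2: COMMIT: merged [] into committed; committed now {b=17, d=2}
Op 3: UPDATE b=29 (auto-commit; committed b=29)
Op 4: BEGIN: in_txn=True, pending={}
Op 5: ROLLBACK: discarded pending []; in_txn=False
Op 6: UPDATE d=17 (auto-commit; committed d=17)
Op 7: UPDATE b=17 (auto-commit; committed b=17)
Op 8: UPDATE c=26 (auto-commit; committed c=26)
Final committed: {b=17, c=26, d=17}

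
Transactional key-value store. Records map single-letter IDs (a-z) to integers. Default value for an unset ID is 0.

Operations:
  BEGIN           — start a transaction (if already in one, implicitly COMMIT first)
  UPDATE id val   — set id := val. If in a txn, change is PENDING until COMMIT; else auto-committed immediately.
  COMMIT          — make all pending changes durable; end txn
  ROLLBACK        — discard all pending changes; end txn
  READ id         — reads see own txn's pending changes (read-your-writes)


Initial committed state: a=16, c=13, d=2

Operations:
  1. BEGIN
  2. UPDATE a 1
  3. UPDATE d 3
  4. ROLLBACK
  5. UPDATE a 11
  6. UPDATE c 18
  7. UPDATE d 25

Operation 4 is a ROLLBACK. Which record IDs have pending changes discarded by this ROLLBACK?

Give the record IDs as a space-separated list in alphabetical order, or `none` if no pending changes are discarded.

Initial committed: {a=16, c=13, d=2}
Op 1: BEGIN: in_txn=True, pending={}
Op 2: UPDATE a=1 (pending; pending now {a=1})
Op 3: UPDATE d=3 (pending; pending now {a=1, d=3})
Op 4: ROLLBACK: discarded pending ['a', 'd']; in_txn=False
Op 5: UPDATE a=11 (auto-commit; committed a=11)
Op 6: UPDATE c=18 (auto-commit; committed c=18)
Op 7: UPDATE d=25 (auto-commit; committed d=25)
ROLLBACK at op 4 discards: ['a', 'd']

Answer: a d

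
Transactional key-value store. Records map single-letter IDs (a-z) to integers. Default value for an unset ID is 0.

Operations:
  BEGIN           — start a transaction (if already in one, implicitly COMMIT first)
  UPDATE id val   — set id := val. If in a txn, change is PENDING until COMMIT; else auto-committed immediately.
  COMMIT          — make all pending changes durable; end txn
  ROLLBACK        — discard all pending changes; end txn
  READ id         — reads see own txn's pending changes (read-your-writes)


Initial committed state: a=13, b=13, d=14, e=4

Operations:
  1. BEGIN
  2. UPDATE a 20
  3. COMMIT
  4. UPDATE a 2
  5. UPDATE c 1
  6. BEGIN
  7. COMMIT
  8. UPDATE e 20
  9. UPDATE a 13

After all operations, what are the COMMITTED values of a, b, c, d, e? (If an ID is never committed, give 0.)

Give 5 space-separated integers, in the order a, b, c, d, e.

Answer: 13 13 1 14 20

Derivation:
Initial committed: {a=13, b=13, d=14, e=4}
Op 1: BEGIN: in_txn=True, pending={}
Op 2: UPDATE a=20 (pending; pending now {a=20})
Op 3: COMMIT: merged ['a'] into committed; committed now {a=20, b=13, d=14, e=4}
Op 4: UPDATE a=2 (auto-commit; committed a=2)
Op 5: UPDATE c=1 (auto-commit; committed c=1)
Op 6: BEGIN: in_txn=True, pending={}
Op 7: COMMIT: merged [] into committed; committed now {a=2, b=13, c=1, d=14, e=4}
Op 8: UPDATE e=20 (auto-commit; committed e=20)
Op 9: UPDATE a=13 (auto-commit; committed a=13)
Final committed: {a=13, b=13, c=1, d=14, e=20}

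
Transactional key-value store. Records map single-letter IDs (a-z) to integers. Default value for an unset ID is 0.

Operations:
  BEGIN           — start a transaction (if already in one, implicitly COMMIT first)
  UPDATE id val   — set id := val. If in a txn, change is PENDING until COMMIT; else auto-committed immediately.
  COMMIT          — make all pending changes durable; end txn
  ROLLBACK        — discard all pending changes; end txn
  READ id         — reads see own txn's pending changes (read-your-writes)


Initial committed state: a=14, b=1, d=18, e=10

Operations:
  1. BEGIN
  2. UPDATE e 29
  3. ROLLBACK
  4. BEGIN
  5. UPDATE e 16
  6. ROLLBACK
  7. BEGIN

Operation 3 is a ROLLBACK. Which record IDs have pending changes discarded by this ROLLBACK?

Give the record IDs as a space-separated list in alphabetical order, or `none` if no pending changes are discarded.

Answer: e

Derivation:
Initial committed: {a=14, b=1, d=18, e=10}
Op 1: BEGIN: in_txn=True, pending={}
Op 2: UPDATE e=29 (pending; pending now {e=29})
Op 3: ROLLBACK: discarded pending ['e']; in_txn=False
Op 4: BEGIN: in_txn=True, pending={}
Op 5: UPDATE e=16 (pending; pending now {e=16})
Op 6: ROLLBACK: discarded pending ['e']; in_txn=False
Op 7: BEGIN: in_txn=True, pending={}
ROLLBACK at op 3 discards: ['e']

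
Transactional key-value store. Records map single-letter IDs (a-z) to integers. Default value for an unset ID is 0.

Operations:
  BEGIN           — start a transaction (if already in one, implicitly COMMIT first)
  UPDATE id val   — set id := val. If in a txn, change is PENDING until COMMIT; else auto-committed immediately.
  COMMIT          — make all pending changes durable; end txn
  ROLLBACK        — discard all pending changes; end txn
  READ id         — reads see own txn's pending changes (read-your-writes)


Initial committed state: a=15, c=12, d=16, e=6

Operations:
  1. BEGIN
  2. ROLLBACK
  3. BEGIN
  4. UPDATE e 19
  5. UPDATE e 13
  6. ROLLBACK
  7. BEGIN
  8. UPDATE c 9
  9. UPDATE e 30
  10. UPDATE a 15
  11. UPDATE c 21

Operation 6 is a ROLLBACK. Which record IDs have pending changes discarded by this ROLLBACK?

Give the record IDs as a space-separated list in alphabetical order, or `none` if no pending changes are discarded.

Initial committed: {a=15, c=12, d=16, e=6}
Op 1: BEGIN: in_txn=True, pending={}
Op 2: ROLLBACK: discarded pending []; in_txn=False
Op 3: BEGIN: in_txn=True, pending={}
Op 4: UPDATE e=19 (pending; pending now {e=19})
Op 5: UPDATE e=13 (pending; pending now {e=13})
Op 6: ROLLBACK: discarded pending ['e']; in_txn=False
Op 7: BEGIN: in_txn=True, pending={}
Op 8: UPDATE c=9 (pending; pending now {c=9})
Op 9: UPDATE e=30 (pending; pending now {c=9, e=30})
Op 10: UPDATE a=15 (pending; pending now {a=15, c=9, e=30})
Op 11: UPDATE c=21 (pending; pending now {a=15, c=21, e=30})
ROLLBACK at op 6 discards: ['e']

Answer: e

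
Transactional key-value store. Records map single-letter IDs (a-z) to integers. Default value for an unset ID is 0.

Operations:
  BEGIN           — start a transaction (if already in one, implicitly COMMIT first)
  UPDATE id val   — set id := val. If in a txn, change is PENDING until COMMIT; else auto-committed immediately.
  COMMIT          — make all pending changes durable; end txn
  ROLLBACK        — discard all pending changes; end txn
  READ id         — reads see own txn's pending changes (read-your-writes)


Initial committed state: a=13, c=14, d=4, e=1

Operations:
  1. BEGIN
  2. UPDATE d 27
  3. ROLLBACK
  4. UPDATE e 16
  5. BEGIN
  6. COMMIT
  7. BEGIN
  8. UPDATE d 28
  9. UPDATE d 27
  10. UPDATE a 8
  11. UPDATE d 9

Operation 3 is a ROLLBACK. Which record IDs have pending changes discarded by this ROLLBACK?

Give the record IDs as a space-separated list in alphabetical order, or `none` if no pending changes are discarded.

Initial committed: {a=13, c=14, d=4, e=1}
Op 1: BEGIN: in_txn=True, pending={}
Op 2: UPDATE d=27 (pending; pending now {d=27})
Op 3: ROLLBACK: discarded pending ['d']; in_txn=False
Op 4: UPDATE e=16 (auto-commit; committed e=16)
Op 5: BEGIN: in_txn=True, pending={}
Op 6: COMMIT: merged [] into committed; committed now {a=13, c=14, d=4, e=16}
Op 7: BEGIN: in_txn=True, pending={}
Op 8: UPDATE d=28 (pending; pending now {d=28})
Op 9: UPDATE d=27 (pending; pending now {d=27})
Op 10: UPDATE a=8 (pending; pending now {a=8, d=27})
Op 11: UPDATE d=9 (pending; pending now {a=8, d=9})
ROLLBACK at op 3 discards: ['d']

Answer: d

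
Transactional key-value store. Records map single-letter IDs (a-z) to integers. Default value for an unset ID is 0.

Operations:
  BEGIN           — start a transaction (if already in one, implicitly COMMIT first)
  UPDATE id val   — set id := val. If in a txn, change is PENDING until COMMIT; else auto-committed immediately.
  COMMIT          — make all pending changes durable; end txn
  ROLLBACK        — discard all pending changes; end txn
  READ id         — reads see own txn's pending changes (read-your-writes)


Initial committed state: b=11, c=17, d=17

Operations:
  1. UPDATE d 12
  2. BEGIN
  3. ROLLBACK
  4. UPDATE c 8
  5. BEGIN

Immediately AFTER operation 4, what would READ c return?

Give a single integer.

Initial committed: {b=11, c=17, d=17}
Op 1: UPDATE d=12 (auto-commit; committed d=12)
Op 2: BEGIN: in_txn=True, pending={}
Op 3: ROLLBACK: discarded pending []; in_txn=False
Op 4: UPDATE c=8 (auto-commit; committed c=8)
After op 4: visible(c) = 8 (pending={}, committed={b=11, c=8, d=12})

Answer: 8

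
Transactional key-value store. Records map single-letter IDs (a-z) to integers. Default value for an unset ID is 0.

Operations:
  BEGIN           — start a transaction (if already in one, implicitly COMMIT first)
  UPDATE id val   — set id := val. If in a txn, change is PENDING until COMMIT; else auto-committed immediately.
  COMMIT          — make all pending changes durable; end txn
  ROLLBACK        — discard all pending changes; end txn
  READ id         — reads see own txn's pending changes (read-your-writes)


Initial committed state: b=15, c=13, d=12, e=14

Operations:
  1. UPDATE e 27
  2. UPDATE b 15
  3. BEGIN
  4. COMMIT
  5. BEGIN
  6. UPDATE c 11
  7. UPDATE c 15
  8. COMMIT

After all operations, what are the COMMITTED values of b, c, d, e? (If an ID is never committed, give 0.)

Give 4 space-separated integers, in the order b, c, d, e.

Initial committed: {b=15, c=13, d=12, e=14}
Op 1: UPDATE e=27 (auto-commit; committed e=27)
Op 2: UPDATE b=15 (auto-commit; committed b=15)
Op 3: BEGIN: in_txn=True, pending={}
Op 4: COMMIT: merged [] into committed; committed now {b=15, c=13, d=12, e=27}
Op 5: BEGIN: in_txn=True, pending={}
Op 6: UPDATE c=11 (pending; pending now {c=11})
Op 7: UPDATE c=15 (pending; pending now {c=15})
Op 8: COMMIT: merged ['c'] into committed; committed now {b=15, c=15, d=12, e=27}
Final committed: {b=15, c=15, d=12, e=27}

Answer: 15 15 12 27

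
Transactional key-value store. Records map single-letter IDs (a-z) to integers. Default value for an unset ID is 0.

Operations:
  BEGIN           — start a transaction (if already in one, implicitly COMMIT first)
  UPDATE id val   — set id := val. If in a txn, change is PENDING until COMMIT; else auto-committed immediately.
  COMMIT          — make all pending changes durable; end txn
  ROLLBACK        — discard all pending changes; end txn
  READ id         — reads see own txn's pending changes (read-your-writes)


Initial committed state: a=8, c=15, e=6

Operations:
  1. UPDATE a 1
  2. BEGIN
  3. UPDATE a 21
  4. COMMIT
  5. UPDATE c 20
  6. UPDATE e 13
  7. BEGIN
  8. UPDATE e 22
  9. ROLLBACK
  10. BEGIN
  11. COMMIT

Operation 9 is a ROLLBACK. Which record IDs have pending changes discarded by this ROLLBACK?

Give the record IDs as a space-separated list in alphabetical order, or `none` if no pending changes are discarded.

Initial committed: {a=8, c=15, e=6}
Op 1: UPDATE a=1 (auto-commit; committed a=1)
Op 2: BEGIN: in_txn=True, pending={}
Op 3: UPDATE a=21 (pending; pending now {a=21})
Op 4: COMMIT: merged ['a'] into committed; committed now {a=21, c=15, e=6}
Op 5: UPDATE c=20 (auto-commit; committed c=20)
Op 6: UPDATE e=13 (auto-commit; committed e=13)
Op 7: BEGIN: in_txn=True, pending={}
Op 8: UPDATE e=22 (pending; pending now {e=22})
Op 9: ROLLBACK: discarded pending ['e']; in_txn=False
Op 10: BEGIN: in_txn=True, pending={}
Op 11: COMMIT: merged [] into committed; committed now {a=21, c=20, e=13}
ROLLBACK at op 9 discards: ['e']

Answer: e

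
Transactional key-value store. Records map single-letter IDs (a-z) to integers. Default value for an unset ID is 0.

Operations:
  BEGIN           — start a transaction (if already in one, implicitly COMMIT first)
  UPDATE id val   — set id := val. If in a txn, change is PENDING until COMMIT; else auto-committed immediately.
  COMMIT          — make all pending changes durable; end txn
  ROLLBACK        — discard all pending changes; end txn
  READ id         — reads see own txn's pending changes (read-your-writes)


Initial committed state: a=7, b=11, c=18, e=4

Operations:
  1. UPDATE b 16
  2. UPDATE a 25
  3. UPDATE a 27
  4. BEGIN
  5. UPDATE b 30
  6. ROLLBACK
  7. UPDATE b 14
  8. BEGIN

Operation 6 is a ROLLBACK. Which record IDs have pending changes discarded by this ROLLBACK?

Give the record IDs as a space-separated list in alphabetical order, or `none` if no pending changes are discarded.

Initial committed: {a=7, b=11, c=18, e=4}
Op 1: UPDATE b=16 (auto-commit; committed b=16)
Op 2: UPDATE a=25 (auto-commit; committed a=25)
Op 3: UPDATE a=27 (auto-commit; committed a=27)
Op 4: BEGIN: in_txn=True, pending={}
Op 5: UPDATE b=30 (pending; pending now {b=30})
Op 6: ROLLBACK: discarded pending ['b']; in_txn=False
Op 7: UPDATE b=14 (auto-commit; committed b=14)
Op 8: BEGIN: in_txn=True, pending={}
ROLLBACK at op 6 discards: ['b']

Answer: b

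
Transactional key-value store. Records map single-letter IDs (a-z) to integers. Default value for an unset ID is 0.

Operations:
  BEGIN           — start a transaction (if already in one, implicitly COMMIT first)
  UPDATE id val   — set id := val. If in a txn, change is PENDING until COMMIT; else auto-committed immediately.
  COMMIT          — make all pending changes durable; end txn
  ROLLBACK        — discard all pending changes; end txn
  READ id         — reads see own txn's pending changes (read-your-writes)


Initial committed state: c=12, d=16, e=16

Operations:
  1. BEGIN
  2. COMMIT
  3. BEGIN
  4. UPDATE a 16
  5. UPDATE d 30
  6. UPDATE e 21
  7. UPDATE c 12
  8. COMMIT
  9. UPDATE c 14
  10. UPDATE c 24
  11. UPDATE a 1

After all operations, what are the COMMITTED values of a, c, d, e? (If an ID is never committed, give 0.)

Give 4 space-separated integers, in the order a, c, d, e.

Initial committed: {c=12, d=16, e=16}
Op 1: BEGIN: in_txn=True, pending={}
Op 2: COMMIT: merged [] into committed; committed now {c=12, d=16, e=16}
Op 3: BEGIN: in_txn=True, pending={}
Op 4: UPDATE a=16 (pending; pending now {a=16})
Op 5: UPDATE d=30 (pending; pending now {a=16, d=30})
Op 6: UPDATE e=21 (pending; pending now {a=16, d=30, e=21})
Op 7: UPDATE c=12 (pending; pending now {a=16, c=12, d=30, e=21})
Op 8: COMMIT: merged ['a', 'c', 'd', 'e'] into committed; committed now {a=16, c=12, d=30, e=21}
Op 9: UPDATE c=14 (auto-commit; committed c=14)
Op 10: UPDATE c=24 (auto-commit; committed c=24)
Op 11: UPDATE a=1 (auto-commit; committed a=1)
Final committed: {a=1, c=24, d=30, e=21}

Answer: 1 24 30 21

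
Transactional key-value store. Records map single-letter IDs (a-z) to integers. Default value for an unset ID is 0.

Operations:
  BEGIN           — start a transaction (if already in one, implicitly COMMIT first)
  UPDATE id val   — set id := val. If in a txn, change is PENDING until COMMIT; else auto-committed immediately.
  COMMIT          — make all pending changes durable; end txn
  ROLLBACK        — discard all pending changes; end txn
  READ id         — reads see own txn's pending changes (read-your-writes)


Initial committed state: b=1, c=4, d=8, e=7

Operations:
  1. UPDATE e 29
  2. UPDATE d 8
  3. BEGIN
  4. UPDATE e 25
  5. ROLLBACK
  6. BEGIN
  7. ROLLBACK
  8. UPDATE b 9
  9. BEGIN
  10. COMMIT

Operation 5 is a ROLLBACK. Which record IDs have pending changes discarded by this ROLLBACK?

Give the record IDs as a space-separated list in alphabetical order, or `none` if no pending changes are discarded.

Answer: e

Derivation:
Initial committed: {b=1, c=4, d=8, e=7}
Op 1: UPDATE e=29 (auto-commit; committed e=29)
Op 2: UPDATE d=8 (auto-commit; committed d=8)
Op 3: BEGIN: in_txn=True, pending={}
Op 4: UPDATE e=25 (pending; pending now {e=25})
Op 5: ROLLBACK: discarded pending ['e']; in_txn=False
Op 6: BEGIN: in_txn=True, pending={}
Op 7: ROLLBACK: discarded pending []; in_txn=False
Op 8: UPDATE b=9 (auto-commit; committed b=9)
Op 9: BEGIN: in_txn=True, pending={}
Op 10: COMMIT: merged [] into committed; committed now {b=9, c=4, d=8, e=29}
ROLLBACK at op 5 discards: ['e']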